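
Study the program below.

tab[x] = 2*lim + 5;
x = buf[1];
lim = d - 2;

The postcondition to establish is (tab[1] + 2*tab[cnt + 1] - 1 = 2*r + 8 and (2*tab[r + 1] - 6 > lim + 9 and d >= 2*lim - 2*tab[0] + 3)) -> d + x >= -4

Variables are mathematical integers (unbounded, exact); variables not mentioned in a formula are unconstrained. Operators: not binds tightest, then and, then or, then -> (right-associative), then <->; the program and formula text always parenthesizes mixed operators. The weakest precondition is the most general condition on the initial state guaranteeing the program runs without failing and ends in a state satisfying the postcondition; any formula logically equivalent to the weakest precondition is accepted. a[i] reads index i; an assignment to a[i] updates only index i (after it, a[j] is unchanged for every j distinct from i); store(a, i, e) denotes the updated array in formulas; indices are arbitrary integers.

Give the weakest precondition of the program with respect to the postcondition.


Working backward. After the program, the postcondition (tab[1] + 2*tab[cnt + 1] - 1 = 2*r + 8 and (2*tab[r + 1] - 6 > lim + 9 and d >= 2*lim - 2*tab[0] + 3)) -> d + x >= -4 must hold; in canonical form it is (2*tab[cnt + 1] + tab[1] = 2*r + 9 and 2*tab[r + 1] > lim + 15 and 2*tab[0] + d >= 2*lim + 3) -> d + x >= -4.
Before lim := d - 2: (2*tab[cnt + 1] + tab[1] = 2*r + 9 and 2*tab[r + 1] > d + 13 and 2*tab[0] >= d - 1) -> d + x >= -4
Before x := buf[1]: (2*tab[cnt + 1] + tab[1] = 2*r + 9 and 2*tab[r + 1] > d + 13 and 2*tab[0] >= d - 1) -> buf[1] + d >= -4
Before tab[x] := 2*lim + 5: (2*store(tab, x, 2*lim + 5)[cnt + 1] + store(tab, x, 2*lim + 5)[1] = 2*r + 9 and 2*store(tab, x, 2*lim + 5)[r + 1] > d + 13 and 2*store(tab, x, 2*lim + 5)[0] >= d - 1) -> buf[1] + d >= -4
Answer: WP = (2*store(tab, x, 2*lim + 5)[cnt + 1] + store(tab, x, 2*lim + 5)[1] = 2*r + 9 and 2*store(tab, x, 2*lim + 5)[r + 1] > d + 13 and 2*store(tab, x, 2*lim + 5)[0] >= d - 1) -> buf[1] + d >= -4


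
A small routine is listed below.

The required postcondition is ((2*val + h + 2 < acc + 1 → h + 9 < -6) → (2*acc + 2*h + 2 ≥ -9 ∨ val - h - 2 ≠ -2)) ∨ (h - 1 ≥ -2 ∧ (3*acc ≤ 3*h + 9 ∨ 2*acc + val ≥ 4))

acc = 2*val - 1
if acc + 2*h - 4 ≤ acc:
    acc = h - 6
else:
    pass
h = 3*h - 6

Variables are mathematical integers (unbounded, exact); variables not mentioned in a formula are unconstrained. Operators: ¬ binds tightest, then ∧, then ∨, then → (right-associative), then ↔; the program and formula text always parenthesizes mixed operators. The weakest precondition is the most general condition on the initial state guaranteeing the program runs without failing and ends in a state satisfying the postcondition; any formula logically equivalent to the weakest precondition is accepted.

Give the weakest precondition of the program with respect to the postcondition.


Working backward. After the program, the postcondition ((2*val + h + 2 < acc + 1 → h + 9 < -6) → (2*acc + 2*h + 2 ≥ -9 ∨ val - h - 2 ≠ -2)) ∨ (h - 1 ≥ -2 ∧ (3*acc ≤ 3*h + 9 ∨ 2*acc + val ≥ 4)) must hold; in canonical form it is ((h + 2*val < acc - 1 → h < -15) → (2*acc + 2*h ≥ -11 ∨ val ≠ h)) ∨ (h ≥ -1 ∧ (3*acc ≤ 3*h + 9 ∨ 2*acc + val ≥ 4)).
Before h := 3*h - 6: ((3*h + 2*val < acc + 5 → 3*h < -9) → (2*acc + 6*h ≥ 1 ∨ val ≠ 3*h - 6)) ∨ (3*h ≥ 5 ∧ (3*acc ≤ 9*h - 9 ∨ 2*acc + val ≥ 4))
Then branch requires ((2*h + 2*val < -1 → 3*h < -9) → (8*h ≥ 13 ∨ val ≠ 3*h - 6)) ∨ (3*h ≥ 5 ∧ (6*h ≥ -9 ∨ 2*h + val ≥ 16)); else branch requires ((3*h + 2*val < acc + 5 → 3*h < -9) → (2*acc + 6*h ≥ 1 ∨ val ≠ 3*h - 6)) ∨ (3*h ≥ 5 ∧ (3*acc ≤ 9*h - 9 ∨ 2*acc + val ≥ 4)).
Before the if: (2*h ≤ 4 → (((2*h + 2*val < -1 → 3*h < -9) → (8*h ≥ 13 ∨ val ≠ 3*h - 6)) ∨ (3*h ≥ 5 ∧ (6*h ≥ -9 ∨ 2*h + val ≥ 16)))) ∧ ((¬(2*h ≤ 4)) → (((3*h + 2*val < acc + 5 → 3*h < -9) → (2*acc + 6*h ≥ 1 ∨ val ≠ 3*h - 6)) ∨ (3*h ≥ 5 ∧ (3*acc ≤ 9*h - 9 ∨ 2*acc + val ≥ 4))))
Before acc := 2*val - 1: (2*h ≤ 4 → (((2*h + 2*val < -1 → 3*h < -9) → (8*h ≥ 13 ∨ val ≠ 3*h - 6)) ∨ (3*h ≥ 5 ∧ (6*h ≥ -9 ∨ 2*h + val ≥ 16)))) ∧ ((¬(2*h ≤ 4)) → (((3*h < 4 → 3*h < -9) → (6*h + 4*val ≥ 3 ∨ val ≠ 3*h - 6)) ∨ (3*h ≥ 5 ∧ (6*val ≤ 9*h - 6 ∨ 5*val ≥ 6))))
Answer: WP = (2*h ≤ 4 → (((2*h + 2*val < -1 → 3*h < -9) → (8*h ≥ 13 ∨ val ≠ 3*h - 6)) ∨ (3*h ≥ 5 ∧ (6*h ≥ -9 ∨ 2*h + val ≥ 16)))) ∧ ((¬(2*h ≤ 4)) → (((3*h < 4 → 3*h < -9) → (6*h + 4*val ≥ 3 ∨ val ≠ 3*h - 6)) ∨ (3*h ≥ 5 ∧ (6*val ≤ 9*h - 6 ∨ 5*val ≥ 6))))


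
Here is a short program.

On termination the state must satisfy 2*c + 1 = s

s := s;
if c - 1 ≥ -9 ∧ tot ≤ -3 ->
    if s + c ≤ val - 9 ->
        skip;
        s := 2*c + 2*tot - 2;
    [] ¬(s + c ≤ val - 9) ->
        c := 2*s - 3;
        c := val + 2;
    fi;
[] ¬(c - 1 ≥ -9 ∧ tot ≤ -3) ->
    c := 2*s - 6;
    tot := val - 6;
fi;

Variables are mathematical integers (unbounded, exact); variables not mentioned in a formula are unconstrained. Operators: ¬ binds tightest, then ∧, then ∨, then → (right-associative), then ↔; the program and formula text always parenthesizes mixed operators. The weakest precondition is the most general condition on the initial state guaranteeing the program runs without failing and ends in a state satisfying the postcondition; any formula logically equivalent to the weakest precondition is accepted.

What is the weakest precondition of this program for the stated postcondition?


Working backward. After the program, the postcondition 2*c + 1 = s must hold; in canonical form it is 2*c = s - 1.
Then branch requires (c + s ≤ val - 9 → 2*tot = 3) ∧ ((¬(c + s ≤ val - 9)) → 2*val = s - 5); else branch requires 3*s = 11.
Before the if: ((c ≥ -8 ∧ tot ≤ -3) → ((c + s ≤ val - 9 → 2*tot = 3) ∧ ((¬(c + s ≤ val - 9)) → 2*val = s - 5))) ∧ ((¬(c ≥ -8 ∧ tot ≤ -3)) → 3*s = 11)
Before s := s: ((c ≥ -8 ∧ tot ≤ -3) → ((c + s ≤ val - 9 → 2*tot = 3) ∧ ((¬(c + s ≤ val - 9)) → 2*val = s - 5))) ∧ ((¬(c ≥ -8 ∧ tot ≤ -3)) → 3*s = 11)
Answer: WP = ((c ≥ -8 ∧ tot ≤ -3) → ((c + s ≤ val - 9 → 2*tot = 3) ∧ ((¬(c + s ≤ val - 9)) → 2*val = s - 5))) ∧ ((¬(c ≥ -8 ∧ tot ≤ -3)) → 3*s = 11)


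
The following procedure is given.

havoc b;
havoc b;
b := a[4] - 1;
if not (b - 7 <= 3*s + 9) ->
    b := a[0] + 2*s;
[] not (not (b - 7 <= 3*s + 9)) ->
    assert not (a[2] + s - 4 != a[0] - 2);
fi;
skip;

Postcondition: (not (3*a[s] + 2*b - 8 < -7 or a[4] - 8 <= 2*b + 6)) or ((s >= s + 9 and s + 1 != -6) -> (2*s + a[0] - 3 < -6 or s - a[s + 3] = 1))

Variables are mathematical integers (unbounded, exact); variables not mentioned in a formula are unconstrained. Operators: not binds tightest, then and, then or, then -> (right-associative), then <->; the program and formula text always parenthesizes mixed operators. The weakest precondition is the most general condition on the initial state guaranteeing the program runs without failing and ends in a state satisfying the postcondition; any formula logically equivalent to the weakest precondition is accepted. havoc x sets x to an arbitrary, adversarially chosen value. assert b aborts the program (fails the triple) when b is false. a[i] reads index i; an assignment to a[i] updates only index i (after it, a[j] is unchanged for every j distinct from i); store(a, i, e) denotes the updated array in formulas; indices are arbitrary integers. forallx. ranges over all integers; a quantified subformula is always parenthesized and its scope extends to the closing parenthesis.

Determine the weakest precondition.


Working backward. After the program, the postcondition (not (3*a[s] + 2*b - 8 < -7 or a[4] - 8 <= 2*b + 6)) or ((s >= s + 9 and s + 1 != -6) -> (2*s + a[0] - 3 < -6 or s - a[s + 3] = 1)) must hold; in canonical form it is true.
Before skip: true
Then branch requires true; else branch requires not (a[2] + s != a[0] + 2).
Before the if: b <= 3*s + 16 -> (not (a[2] + s != a[0] + 2))
Before b := a[4] - 1: a[4] <= 3*s + 17 -> (not (a[2] + s != a[0] + 2))
Before havoc b: a[4] <= 3*s + 17 -> (not (a[2] + s != a[0] + 2))
Before havoc b: a[4] <= 3*s + 17 -> (not (a[2] + s != a[0] + 2))
Answer: WP = a[4] <= 3*s + 17 -> (not (a[2] + s != a[0] + 2))


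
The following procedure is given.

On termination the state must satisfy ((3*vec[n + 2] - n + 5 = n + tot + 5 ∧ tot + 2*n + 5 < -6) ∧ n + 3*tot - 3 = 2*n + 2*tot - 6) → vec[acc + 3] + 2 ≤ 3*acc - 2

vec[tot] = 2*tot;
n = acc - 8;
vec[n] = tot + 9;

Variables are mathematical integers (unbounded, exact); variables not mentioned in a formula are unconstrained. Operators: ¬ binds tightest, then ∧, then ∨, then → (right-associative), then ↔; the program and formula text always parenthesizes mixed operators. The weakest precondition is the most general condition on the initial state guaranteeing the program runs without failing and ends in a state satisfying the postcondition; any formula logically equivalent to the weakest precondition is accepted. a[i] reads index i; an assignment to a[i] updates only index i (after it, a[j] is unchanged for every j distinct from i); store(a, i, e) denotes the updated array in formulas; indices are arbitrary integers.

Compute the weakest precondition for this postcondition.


Working backward. After the program, the postcondition ((3*vec[n + 2] - n + 5 = n + tot + 5 ∧ tot + 2*n + 5 < -6) ∧ n + 3*tot - 3 = 2*n + 2*tot - 6) → vec[acc + 3] + 2 ≤ 3*acc - 2 must hold; in canonical form it is (3*vec[n + 2] = 2*n + tot ∧ 2*n + tot < -11 ∧ tot = n - 3) → vec[acc + 3] ≤ 3*acc - 4.
Before vec[n] := tot + 9: (3*store(vec, n, tot + 9)[n + 2] = 2*n + tot ∧ 2*n + tot < -11 ∧ tot = n - 3) → store(vec, n, tot + 9)[acc + 3] ≤ 3*acc - 4
Before n := acc - 8: (3*store(vec, acc - 8, tot + 9)[acc - 6] = 2*acc + tot - 16 ∧ 2*acc + tot < 5 ∧ tot = acc - 11) → store(vec, acc - 8, tot + 9)[acc + 3] ≤ 3*acc - 4
Before vec[tot] := 2*tot: (3*store(store(vec, tot, 2*tot), acc - 8, tot + 9)[acc - 6] = 2*acc + tot - 16 ∧ 2*acc + tot < 5 ∧ tot = acc - 11) → store(store(vec, tot, 2*tot), acc - 8, tot + 9)[acc + 3] ≤ 3*acc - 4
Answer: WP = (3*store(store(vec, tot, 2*tot), acc - 8, tot + 9)[acc - 6] = 2*acc + tot - 16 ∧ 2*acc + tot < 5 ∧ tot = acc - 11) → store(store(vec, tot, 2*tot), acc - 8, tot + 9)[acc + 3] ≤ 3*acc - 4


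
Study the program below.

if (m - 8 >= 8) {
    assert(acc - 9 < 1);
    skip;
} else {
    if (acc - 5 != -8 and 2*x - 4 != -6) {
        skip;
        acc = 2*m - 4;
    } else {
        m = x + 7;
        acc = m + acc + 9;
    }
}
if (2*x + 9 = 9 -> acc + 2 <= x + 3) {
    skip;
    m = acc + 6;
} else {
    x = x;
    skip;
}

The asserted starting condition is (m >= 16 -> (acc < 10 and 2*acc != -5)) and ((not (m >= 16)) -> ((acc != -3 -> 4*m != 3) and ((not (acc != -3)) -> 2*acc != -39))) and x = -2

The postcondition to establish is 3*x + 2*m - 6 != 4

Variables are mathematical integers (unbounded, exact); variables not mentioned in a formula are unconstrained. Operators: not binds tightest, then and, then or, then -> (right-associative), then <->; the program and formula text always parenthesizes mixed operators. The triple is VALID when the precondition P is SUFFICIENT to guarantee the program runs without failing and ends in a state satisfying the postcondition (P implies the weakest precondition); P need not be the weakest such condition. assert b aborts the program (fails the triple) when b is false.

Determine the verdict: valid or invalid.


Working backward. After the program, the postcondition 3*x + 2*m - 6 != 4 must hold; in canonical form it is 2*m + 3*x != 10.
Then branch requires 2*acc + 3*x != -2; else branch requires 2*m + 3*x != 10.
Before the if: ((2*x = 0 -> acc <= x + 1) -> 2*acc + 3*x != -2) and ((not (2*x = 0 -> acc <= x + 1)) -> 2*m + 3*x != 10)
Then branch requires acc < 10 and ((2*x = 0 -> acc <= x + 1) -> 2*acc + 3*x != -2) and ((not (2*x = 0 -> acc <= x + 1)) -> 2*m + 3*x != 10); else branch requires ((acc != -3 and 2*x != -2) -> (((2*x = 0 -> 2*m <= x + 5) -> 4*m + 3*x != 6) and ((not (2*x = 0 -> 2*m <= x + 5)) -> 2*m + 3*x != 10))) and ((not (acc != -3 and 2*x != -2)) -> (((2*x = 0 -> acc <= -15) -> 2*acc + 5*x != -34) and ((not (2*x = 0 -> acc <= -15)) -> 5*x != -4))).
Before the if: (m >= 16 -> (acc < 10 and ((2*x = 0 -> acc <= x + 1) -> 2*acc + 3*x != -2) and ((not (2*x = 0 -> acc <= x + 1)) -> 2*m + 3*x != 10))) and ((not (m >= 16)) -> (((acc != -3 and 2*x != -2) -> (((2*x = 0 -> 2*m <= x + 5) -> 4*m + 3*x != 6) and ((not (2*x = 0 -> 2*m <= x + 5)) -> 2*m + 3*x != 10))) and ((not (acc != -3 and 2*x != -2)) -> (((2*x = 0 -> acc <= -15) -> 2*acc + 5*x != -34) and ((not (2*x = 0 -> acc <= -15)) -> 5*x != -4)))))
The weakest precondition is (m >= 16 -> (acc < 10 and ((2*x = 0 -> acc <= x + 1) -> 2*acc + 3*x != -2) and ((not (2*x = 0 -> acc <= x + 1)) -> 2*m + 3*x != 10))) and ((not (m >= 16)) -> (((acc != -3 and 2*x != -2) -> (((2*x = 0 -> 2*m <= x + 5) -> 4*m + 3*x != 6) and ((not (2*x = 0 -> 2*m <= x + 5)) -> 2*m + 3*x != 10))) and ((not (acc != -3 and 2*x != -2)) -> (((2*x = 0 -> acc <= -15) -> 2*acc + 5*x != -34) and ((not (2*x = 0 -> acc <= -15)) -> 5*x != -4))))).
Check whether (m >= 16 -> (acc < 10 and 2*acc != -5)) and ((not (m >= 16)) -> ((acc != -3 -> 4*m != 3) and ((not (acc != -3)) -> 2*acc != -39))) and x = -2 implies it.
Countermodel: at the initial state acc = 2, m = 16, x = -2, the precondition holds but the weakest precondition fails.
Answer: invalid


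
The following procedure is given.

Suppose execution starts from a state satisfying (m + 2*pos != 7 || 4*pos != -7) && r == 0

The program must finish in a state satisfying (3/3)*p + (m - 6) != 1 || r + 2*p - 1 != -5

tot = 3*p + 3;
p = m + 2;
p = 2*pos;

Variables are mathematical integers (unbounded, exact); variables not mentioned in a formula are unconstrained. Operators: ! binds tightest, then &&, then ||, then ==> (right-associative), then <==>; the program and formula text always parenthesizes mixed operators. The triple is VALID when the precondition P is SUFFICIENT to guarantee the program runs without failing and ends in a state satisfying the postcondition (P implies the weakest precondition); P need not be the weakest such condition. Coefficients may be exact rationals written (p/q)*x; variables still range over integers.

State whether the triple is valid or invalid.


Working backward. After the program, the postcondition (3/3)*p + (m - 6) != 1 || r + 2*p - 1 != -5 must hold; in canonical form it is m + p != 7 || 2*p + r != -4.
Before p := 2*pos: m + 2*pos != 7 || 4*pos + r != -4
Before p := m + 2: m + 2*pos != 7 || 4*pos + r != -4
Before tot := 3*p + 3: m + 2*pos != 7 || 4*pos + r != -4
The weakest precondition is m + 2*pos != 7 || 4*pos + r != -4.
Check whether (m + 2*pos != 7 || 4*pos != -7) && r == 0 implies it.
Countermodel: at the initial state m = 9, pos = -1, r = 0, the precondition holds but the weakest precondition fails.
Answer: invalid


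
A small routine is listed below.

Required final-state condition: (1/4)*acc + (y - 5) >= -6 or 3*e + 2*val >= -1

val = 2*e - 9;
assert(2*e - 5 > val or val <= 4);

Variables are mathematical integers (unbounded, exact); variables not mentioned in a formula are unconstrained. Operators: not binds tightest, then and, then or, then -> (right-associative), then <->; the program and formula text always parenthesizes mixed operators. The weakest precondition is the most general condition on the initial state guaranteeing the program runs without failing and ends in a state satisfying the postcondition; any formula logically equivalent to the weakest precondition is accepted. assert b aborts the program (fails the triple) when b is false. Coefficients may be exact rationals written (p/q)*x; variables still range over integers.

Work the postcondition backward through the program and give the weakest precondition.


Working backward. After the program, the postcondition (1/4)*acc + (y - 5) >= -6 or 3*e + 2*val >= -1 must hold; in canonical form it is (1/4)*acc + y >= -1 or 3*e + 2*val >= -1.
Before assert 2*e - 5 > val or val <= 4: (2*e > val + 5 or val <= 4) and ((1/4)*acc + y >= -1 or 3*e + 2*val >= -1)
Before val := 2*e - 9: (1/4)*acc + y >= -1 or 7*e >= 17
Answer: WP = (1/4)*acc + y >= -1 or 7*e >= 17


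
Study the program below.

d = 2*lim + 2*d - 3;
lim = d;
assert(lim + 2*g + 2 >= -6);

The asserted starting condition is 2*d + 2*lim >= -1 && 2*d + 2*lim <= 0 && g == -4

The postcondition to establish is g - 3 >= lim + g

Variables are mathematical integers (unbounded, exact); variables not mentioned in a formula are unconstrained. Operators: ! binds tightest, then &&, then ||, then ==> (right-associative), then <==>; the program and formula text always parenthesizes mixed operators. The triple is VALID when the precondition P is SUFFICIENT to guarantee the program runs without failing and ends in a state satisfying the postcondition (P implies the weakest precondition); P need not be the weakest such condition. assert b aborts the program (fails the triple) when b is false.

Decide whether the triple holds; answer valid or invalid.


Working backward. After the program, the postcondition g - 3 >= lim + g must hold; in canonical form it is lim <= -3.
Before assert lim + 2*g + 2 >= -6: 2*g + lim >= -8 && lim <= -3
Before lim := d: d + 2*g >= -8 && d <= -3
Before d := 2*lim + 2*d - 3: 2*d + 2*g + 2*lim >= -5 && 2*d + 2*lim <= 0
The weakest precondition is 2*d + 2*g + 2*lim >= -5 && 2*d + 2*lim <= 0.
Check whether 2*d + 2*lim >= -1 && 2*d + 2*lim <= 0 && g == -4 implies it.
Countermodel: at the initial state d = 0, g = -4, lim = 0, the precondition holds but the weakest precondition fails.
Answer: invalid


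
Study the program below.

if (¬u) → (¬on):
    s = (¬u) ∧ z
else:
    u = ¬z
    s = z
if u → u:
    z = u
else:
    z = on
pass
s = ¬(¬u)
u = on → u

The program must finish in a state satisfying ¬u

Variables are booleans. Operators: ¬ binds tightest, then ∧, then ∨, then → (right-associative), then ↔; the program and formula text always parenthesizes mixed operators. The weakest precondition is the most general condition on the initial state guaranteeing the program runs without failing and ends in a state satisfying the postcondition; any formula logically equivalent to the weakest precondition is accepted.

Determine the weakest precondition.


Working backward. After the program, ¬u must hold.
Before u := on → u: ¬(on → u)
Before s := ¬(¬u): ¬(on → u)
Before skip: ¬(on → u)
Then branch requires ¬(on → u); else branch requires ¬(on → u).
Before the if: ¬(on → u)
Then branch requires ¬(on → u); else branch requires ¬(on → (¬z)).
Before the if: (((¬u) → (¬on)) → (¬(on → u))) ∧ ((¬((¬u) → (¬on))) → (¬(on → (¬z))))
Answer: WP = (((¬u) → (¬on)) → (¬(on → u))) ∧ ((¬((¬u) → (¬on))) → (¬(on → (¬z))))


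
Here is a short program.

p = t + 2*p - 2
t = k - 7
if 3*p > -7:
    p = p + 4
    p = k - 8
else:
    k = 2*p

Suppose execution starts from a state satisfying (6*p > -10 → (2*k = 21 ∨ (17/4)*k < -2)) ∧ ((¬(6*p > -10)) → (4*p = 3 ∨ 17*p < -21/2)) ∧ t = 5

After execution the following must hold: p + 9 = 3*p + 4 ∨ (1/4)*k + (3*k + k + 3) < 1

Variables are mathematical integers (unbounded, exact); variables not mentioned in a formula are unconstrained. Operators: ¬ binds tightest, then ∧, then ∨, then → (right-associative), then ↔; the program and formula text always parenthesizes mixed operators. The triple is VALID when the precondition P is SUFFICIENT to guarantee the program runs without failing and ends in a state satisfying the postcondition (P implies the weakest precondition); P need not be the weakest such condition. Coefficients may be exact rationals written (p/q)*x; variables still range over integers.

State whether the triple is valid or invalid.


Working backward. After the program, the postcondition p + 9 = 3*p + 4 ∨ (1/4)*k + (3*k + k + 3) < 1 must hold; in canonical form it is 2*p = 5 ∨ (17/4)*k < -2.
Then branch requires 2*k = 21 ∨ (17/4)*k < -2; else branch requires 2*p = 5 ∨ (17/2)*p < -2.
Before the if: (3*p > -7 → (2*k = 21 ∨ (17/4)*k < -2)) ∧ ((¬(3*p > -7)) → (2*p = 5 ∨ (17/2)*p < -2))
Before t := k - 7: (3*p > -7 → (2*k = 21 ∨ (17/4)*k < -2)) ∧ ((¬(3*p > -7)) → (2*p = 5 ∨ (17/2)*p < -2))
Before p := t + 2*p - 2: (6*p + 3*t > -1 → (2*k = 21 ∨ (17/4)*k < -2)) ∧ ((¬(6*p + 3*t > -1)) → (4*p + 2*t = 9 ∨ 17*p + (17/2)*t < 15))
The weakest precondition is (6*p + 3*t > -1 → (2*k = 21 ∨ (17/4)*k < -2)) ∧ ((¬(6*p + 3*t > -1)) → (4*p + 2*t = 9 ∨ 17*p + (17/2)*t < 15)).
Check whether (6*p > -10 → (2*k = 21 ∨ (17/4)*k < -2)) ∧ ((¬(6*p > -10)) → (4*p = 3 ∨ 17*p < -21/2)) ∧ t = 5 implies it.
Countermodel: at the initial state k = 0, p = -2, t = 5, the precondition holds but the weakest precondition fails.
Answer: invalid


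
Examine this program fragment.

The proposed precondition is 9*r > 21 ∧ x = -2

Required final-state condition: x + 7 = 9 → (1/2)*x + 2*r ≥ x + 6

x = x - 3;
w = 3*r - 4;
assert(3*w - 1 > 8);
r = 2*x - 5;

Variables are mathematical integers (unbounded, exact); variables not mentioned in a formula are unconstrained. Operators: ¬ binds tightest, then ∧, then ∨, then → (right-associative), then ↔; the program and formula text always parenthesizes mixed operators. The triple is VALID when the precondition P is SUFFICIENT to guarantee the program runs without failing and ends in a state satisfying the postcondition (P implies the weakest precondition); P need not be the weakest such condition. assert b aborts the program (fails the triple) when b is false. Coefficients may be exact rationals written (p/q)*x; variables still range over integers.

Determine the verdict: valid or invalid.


Working backward. After the program, the postcondition x + 7 = 9 → (1/2)*x + 2*r ≥ x + 6 must hold; in canonical form it is x = 2 → 2*r ≥ (1/2)*x + 6.
Before r := 2*x - 5: x = 2 → (7/2)*x ≥ 16
Before assert 3*w - 1 > 8: 3*w > 9 ∧ (x = 2 → (7/2)*x ≥ 16)
Before w := 3*r - 4: 9*r > 21 ∧ (x = 2 → (7/2)*x ≥ 16)
Before x := x - 3: 9*r > 21 ∧ (x = 5 → (7/2)*x ≥ 53/2)
The weakest precondition is 9*r > 21 ∧ (x = 5 → (7/2)*x ≥ 53/2).
Check whether 9*r > 21 ∧ x = -2 implies it.
Every state satisfying the precondition satisfies the weakest precondition: the implication holds.
Answer: valid


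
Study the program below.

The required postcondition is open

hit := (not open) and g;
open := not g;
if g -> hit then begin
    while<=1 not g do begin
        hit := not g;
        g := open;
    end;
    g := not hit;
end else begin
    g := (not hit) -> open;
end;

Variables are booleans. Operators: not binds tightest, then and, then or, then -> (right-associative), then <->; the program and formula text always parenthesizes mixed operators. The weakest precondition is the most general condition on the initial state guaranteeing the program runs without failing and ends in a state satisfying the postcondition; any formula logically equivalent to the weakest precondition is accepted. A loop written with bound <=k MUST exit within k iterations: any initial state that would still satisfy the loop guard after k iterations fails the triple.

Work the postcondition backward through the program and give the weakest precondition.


Working backward. After the program, open must hold.
Then branch requires ((not g) -> open) and (g -> open); else branch requires open.
Before the if: ((g -> hit) -> (((not g) -> open) and (g -> open))) and ((not (g -> hit)) -> open)
Before open := not g: ((g -> hit) -> (g -> (not g))) and ((not (g -> hit)) -> (not g))
Before hit := (not open) and g: ((g -> ((not open) and g)) -> (g -> (not g))) and ((not (g -> ((not open) and g))) -> (not g))
Answer: WP = ((g -> ((not open) and g)) -> (g -> (not g))) and ((not (g -> ((not open) and g))) -> (not g))


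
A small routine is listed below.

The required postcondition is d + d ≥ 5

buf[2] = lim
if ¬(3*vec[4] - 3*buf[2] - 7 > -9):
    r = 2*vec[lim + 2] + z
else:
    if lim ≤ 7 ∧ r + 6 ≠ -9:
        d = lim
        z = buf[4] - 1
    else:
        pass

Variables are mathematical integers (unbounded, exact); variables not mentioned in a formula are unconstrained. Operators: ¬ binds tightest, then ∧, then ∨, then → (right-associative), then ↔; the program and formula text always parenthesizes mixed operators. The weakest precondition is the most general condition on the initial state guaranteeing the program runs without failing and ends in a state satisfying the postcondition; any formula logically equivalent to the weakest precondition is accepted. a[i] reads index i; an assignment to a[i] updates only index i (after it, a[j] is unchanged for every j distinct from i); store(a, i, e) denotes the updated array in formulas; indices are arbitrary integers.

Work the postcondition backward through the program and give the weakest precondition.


Working backward. After the program, the postcondition d + d ≥ 5 must hold; in canonical form it is 2*d ≥ 5.
Then branch requires 2*d ≥ 5; else branch requires ((lim ≤ 7 ∧ r ≠ -15) → 2*lim ≥ 5) ∧ ((¬(lim ≤ 7 ∧ r ≠ -15)) → 2*d ≥ 5).
Before the if: ((¬(3*vec[4] > 3*buf[2] - 2)) → 2*d ≥ 5) ∧ (3*vec[4] > 3*buf[2] - 2 → (((lim ≤ 7 ∧ r ≠ -15) → 2*lim ≥ 5) ∧ ((¬(lim ≤ 7 ∧ r ≠ -15)) → 2*d ≥ 5)))
Before buf[2] := lim: ((¬(3*vec[4] > 3*lim - 2)) → 2*d ≥ 5) ∧ (3*vec[4] > 3*lim - 2 → (((lim ≤ 7 ∧ r ≠ -15) → 2*lim ≥ 5) ∧ ((¬(lim ≤ 7 ∧ r ≠ -15)) → 2*d ≥ 5)))
Answer: WP = ((¬(3*vec[4] > 3*lim - 2)) → 2*d ≥ 5) ∧ (3*vec[4] > 3*lim - 2 → (((lim ≤ 7 ∧ r ≠ -15) → 2*lim ≥ 5) ∧ ((¬(lim ≤ 7 ∧ r ≠ -15)) → 2*d ≥ 5)))


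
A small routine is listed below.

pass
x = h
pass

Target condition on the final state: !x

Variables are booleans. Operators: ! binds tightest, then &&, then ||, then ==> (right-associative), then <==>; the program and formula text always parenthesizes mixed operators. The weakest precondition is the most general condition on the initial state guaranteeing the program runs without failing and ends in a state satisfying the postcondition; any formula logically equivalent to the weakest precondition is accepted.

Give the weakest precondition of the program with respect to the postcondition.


Working backward. After the program, !x must hold.
Before skip: !x
Before x := h: !h
Before skip: !h
Answer: WP = !h


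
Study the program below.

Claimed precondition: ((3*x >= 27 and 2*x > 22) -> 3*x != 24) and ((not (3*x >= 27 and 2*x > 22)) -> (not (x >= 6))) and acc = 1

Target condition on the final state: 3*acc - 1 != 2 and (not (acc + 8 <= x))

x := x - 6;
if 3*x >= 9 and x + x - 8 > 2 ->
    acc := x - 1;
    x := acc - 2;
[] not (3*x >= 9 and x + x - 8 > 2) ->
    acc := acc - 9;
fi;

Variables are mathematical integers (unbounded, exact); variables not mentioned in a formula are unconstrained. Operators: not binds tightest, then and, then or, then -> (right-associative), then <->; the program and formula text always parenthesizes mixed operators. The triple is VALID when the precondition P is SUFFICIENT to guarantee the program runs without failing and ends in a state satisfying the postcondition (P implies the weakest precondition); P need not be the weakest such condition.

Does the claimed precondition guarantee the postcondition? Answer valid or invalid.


Working backward. After the program, the postcondition 3*acc - 1 != 2 and (not (acc + 8 <= x)) must hold; in canonical form it is 3*acc != 3 and (not (acc <= x - 8)).
Then branch requires 3*x != 6; else branch requires 3*acc != 30 and (not (acc <= x + 1)).
Before the if: ((3*x >= 9 and 2*x > 10) -> 3*x != 6) and ((not (3*x >= 9 and 2*x > 10)) -> (3*acc != 30 and (not (acc <= x + 1))))
Before x := x - 6: ((3*x >= 27 and 2*x > 22) -> 3*x != 24) and ((not (3*x >= 27 and 2*x > 22)) -> (3*acc != 30 and (not (acc <= x - 5))))
The weakest precondition is ((3*x >= 27 and 2*x > 22) -> 3*x != 24) and ((not (3*x >= 27 and 2*x > 22)) -> (3*acc != 30 and (not (acc <= x - 5)))).
Check whether ((3*x >= 27 and 2*x > 22) -> 3*x != 24) and ((not (3*x >= 27 and 2*x > 22)) -> (not (x >= 6))) and acc = 1 implies it.
Every state satisfying the precondition satisfies the weakest precondition: the implication holds.
Answer: valid


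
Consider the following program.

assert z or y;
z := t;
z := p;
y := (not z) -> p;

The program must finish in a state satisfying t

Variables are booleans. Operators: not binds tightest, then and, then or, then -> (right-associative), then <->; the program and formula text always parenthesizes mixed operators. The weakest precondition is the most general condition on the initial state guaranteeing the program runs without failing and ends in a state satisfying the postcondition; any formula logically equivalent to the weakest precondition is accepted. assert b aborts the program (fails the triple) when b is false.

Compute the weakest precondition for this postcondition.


Working backward. After the program, t must hold.
Before y := (not z) -> p: t
Before z := p: t
Before z := t: t
Before assert z or y: (z or y) and t
Answer: WP = (z or y) and t


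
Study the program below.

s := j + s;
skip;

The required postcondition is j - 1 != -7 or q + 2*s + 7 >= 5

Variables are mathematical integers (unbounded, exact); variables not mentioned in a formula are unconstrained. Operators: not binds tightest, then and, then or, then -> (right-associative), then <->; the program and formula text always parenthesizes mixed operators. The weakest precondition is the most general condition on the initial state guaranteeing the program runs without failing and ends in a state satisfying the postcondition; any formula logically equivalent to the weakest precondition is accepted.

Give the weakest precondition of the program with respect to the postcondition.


Working backward. After the program, the postcondition j - 1 != -7 or q + 2*s + 7 >= 5 must hold; in canonical form it is j != -6 or q + 2*s >= -2.
Before skip: j != -6 or q + 2*s >= -2
Before s := j + s: j != -6 or 2*j + q + 2*s >= -2
Answer: WP = j != -6 or 2*j + q + 2*s >= -2


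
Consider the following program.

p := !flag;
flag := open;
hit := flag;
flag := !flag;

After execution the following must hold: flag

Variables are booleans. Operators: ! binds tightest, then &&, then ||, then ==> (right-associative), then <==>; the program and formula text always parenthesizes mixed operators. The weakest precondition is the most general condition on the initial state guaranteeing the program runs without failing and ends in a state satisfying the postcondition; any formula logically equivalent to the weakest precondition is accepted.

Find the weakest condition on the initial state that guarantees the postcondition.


Working backward. After the program, flag must hold.
Before flag := !flag: !flag
Before hit := flag: !flag
Before flag := open: !open
Before p := !flag: !open
Answer: WP = !open


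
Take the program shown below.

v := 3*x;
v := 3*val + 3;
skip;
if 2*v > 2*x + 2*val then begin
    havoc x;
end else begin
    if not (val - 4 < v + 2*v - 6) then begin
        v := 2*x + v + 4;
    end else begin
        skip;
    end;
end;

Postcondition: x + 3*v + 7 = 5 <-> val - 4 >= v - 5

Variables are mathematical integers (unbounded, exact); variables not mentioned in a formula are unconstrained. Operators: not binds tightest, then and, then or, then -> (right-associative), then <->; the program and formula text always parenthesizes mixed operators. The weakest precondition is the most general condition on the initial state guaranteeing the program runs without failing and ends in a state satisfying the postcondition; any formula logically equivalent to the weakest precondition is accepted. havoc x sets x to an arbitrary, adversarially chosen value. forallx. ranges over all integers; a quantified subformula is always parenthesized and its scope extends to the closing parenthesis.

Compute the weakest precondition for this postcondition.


Working backward. After the program, the postcondition x + 3*v + 7 = 5 <-> val - 4 >= v - 5 must hold; in canonical form it is 3*v + x = -2 <-> val >= v - 1.
Then branch requires forall x_1. (3*v + x_1 = -2 <-> val >= v - 1); else branch requires ((not (val < 3*v - 2)) -> (3*v + 7*x = -14 <-> val >= v + 2*x + 3)) and (val < 3*v - 2 -> (3*v + x = -2 <-> val >= v - 1)).
Before the if: (2*v > 2*val + 2*x -> (forall x_1. (3*v + x_1 = -2 <-> val >= v - 1))) and ((not (2*v > 2*val + 2*x)) -> (((not (val < 3*v - 2)) -> (3*v + 7*x = -14 <-> val >= v + 2*x + 3)) and (val < 3*v - 2 -> (3*v + x = -2 <-> val >= v - 1))))
Before skip: (2*v > 2*val + 2*x -> (forall x_1. (3*v + x_1 = -2 <-> val >= v - 1))) and ((not (2*v > 2*val + 2*x)) -> (((not (val < 3*v - 2)) -> (3*v + 7*x = -14 <-> val >= v + 2*x + 3)) and (val < 3*v - 2 -> (3*v + x = -2 <-> val >= v - 1))))
Before v := 3*val + 3: (4*val > 2*x - 6 -> (forall x_1. (9*val + x_1 = -11 <-> 2*val <= -2))) and ((not (4*val > 2*x - 6)) -> (((not (8*val > -7)) -> (9*val + 7*x = -23 <-> 2*val + 2*x <= -6)) and (8*val > -7 -> (9*val + x = -11 <-> 2*val <= -2))))
Before v := 3*x: (4*val > 2*x - 6 -> (forall x_1. (9*val + x_1 = -11 <-> 2*val <= -2))) and ((not (4*val > 2*x - 6)) -> (((not (8*val > -7)) -> (9*val + 7*x = -23 <-> 2*val + 2*x <= -6)) and (8*val > -7 -> (9*val + x = -11 <-> 2*val <= -2))))
Answer: WP = (4*val > 2*x - 6 -> (forall x_1. (9*val + x_1 = -11 <-> 2*val <= -2))) and ((not (4*val > 2*x - 6)) -> (((not (8*val > -7)) -> (9*val + 7*x = -23 <-> 2*val + 2*x <= -6)) and (8*val > -7 -> (9*val + x = -11 <-> 2*val <= -2))))


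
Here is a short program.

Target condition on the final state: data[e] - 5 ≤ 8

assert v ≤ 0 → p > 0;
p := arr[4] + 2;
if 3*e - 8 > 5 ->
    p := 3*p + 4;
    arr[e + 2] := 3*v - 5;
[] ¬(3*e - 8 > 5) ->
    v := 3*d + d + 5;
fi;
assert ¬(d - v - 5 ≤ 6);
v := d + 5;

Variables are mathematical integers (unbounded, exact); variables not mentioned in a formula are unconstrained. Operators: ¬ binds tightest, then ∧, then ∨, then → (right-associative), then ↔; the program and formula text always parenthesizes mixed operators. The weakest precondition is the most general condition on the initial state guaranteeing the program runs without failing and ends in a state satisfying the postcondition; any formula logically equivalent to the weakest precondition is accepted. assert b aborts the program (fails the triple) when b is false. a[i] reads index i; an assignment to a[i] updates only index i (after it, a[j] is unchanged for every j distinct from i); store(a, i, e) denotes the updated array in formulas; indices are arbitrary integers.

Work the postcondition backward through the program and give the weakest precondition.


Working backward. After the program, the postcondition data[e] - 5 ≤ 8 must hold; in canonical form it is data[e] ≤ 13.
Before v := d + 5: data[e] ≤ 13
Before assert ¬(d - v - 5 ≤ 6): (¬(d ≤ v + 11)) ∧ data[e] ≤ 13
Then branch requires (¬(d ≤ v + 11)) ∧ data[e] ≤ 13; else branch requires (¬(3*d ≥ -16)) ∧ data[e] ≤ 13.
Before the if: (3*e > 13 → ((¬(d ≤ v + 11)) ∧ data[e] ≤ 13)) ∧ ((¬(3*e > 13)) → ((¬(3*d ≥ -16)) ∧ data[e] ≤ 13))
Before p := arr[4] + 2: (3*e > 13 → ((¬(d ≤ v + 11)) ∧ data[e] ≤ 13)) ∧ ((¬(3*e > 13)) → ((¬(3*d ≥ -16)) ∧ data[e] ≤ 13))
Before assert v ≤ 0 → p > 0: (v ≤ 0 → p > 0) ∧ (3*e > 13 → ((¬(d ≤ v + 11)) ∧ data[e] ≤ 13)) ∧ ((¬(3*e > 13)) → ((¬(3*d ≥ -16)) ∧ data[e] ≤ 13))
Answer: WP = (v ≤ 0 → p > 0) ∧ (3*e > 13 → ((¬(d ≤ v + 11)) ∧ data[e] ≤ 13)) ∧ ((¬(3*e > 13)) → ((¬(3*d ≥ -16)) ∧ data[e] ≤ 13))


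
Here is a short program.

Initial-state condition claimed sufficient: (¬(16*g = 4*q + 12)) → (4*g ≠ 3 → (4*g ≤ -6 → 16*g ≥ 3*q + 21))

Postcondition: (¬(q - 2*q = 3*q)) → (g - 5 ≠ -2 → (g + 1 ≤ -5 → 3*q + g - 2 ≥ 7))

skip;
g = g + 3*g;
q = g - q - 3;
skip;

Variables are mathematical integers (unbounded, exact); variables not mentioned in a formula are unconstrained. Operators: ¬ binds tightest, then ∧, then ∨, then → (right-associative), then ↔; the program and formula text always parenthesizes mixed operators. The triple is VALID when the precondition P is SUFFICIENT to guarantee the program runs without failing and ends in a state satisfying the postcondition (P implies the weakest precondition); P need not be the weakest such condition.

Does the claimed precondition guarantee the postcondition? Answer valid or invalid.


Working backward. After the program, the postcondition (¬(q - 2*q = 3*q)) → (g - 5 ≠ -2 → (g + 1 ≤ -5 → 3*q + g - 2 ≥ 7)) must hold; in canonical form it is (¬(4*q = 0)) → (g ≠ 3 → (g ≤ -6 → g + 3*q ≥ 9)).
Before skip: (¬(4*q = 0)) → (g ≠ 3 → (g ≤ -6 → g + 3*q ≥ 9))
Before q := g - q - 3: (¬(4*g = 4*q + 12)) → (g ≠ 3 → (g ≤ -6 → 4*g ≥ 3*q + 18))
Before g := g + 3*g: (¬(16*g = 4*q + 12)) → (4*g ≠ 3 → (4*g ≤ -6 → 16*g ≥ 3*q + 18))
Before skip: (¬(16*g = 4*q + 12)) → (4*g ≠ 3 → (4*g ≤ -6 → 16*g ≥ 3*q + 18))
The weakest precondition is (¬(16*g = 4*q + 12)) → (4*g ≠ 3 → (4*g ≤ -6 → 16*g ≥ 3*q + 18)).
Check whether (¬(16*g = 4*q + 12)) → (4*g ≠ 3 → (4*g ≤ -6 → 16*g ≥ 3*q + 21)) implies it.
Every state satisfying the precondition satisfies the weakest precondition: the implication holds.
Answer: valid


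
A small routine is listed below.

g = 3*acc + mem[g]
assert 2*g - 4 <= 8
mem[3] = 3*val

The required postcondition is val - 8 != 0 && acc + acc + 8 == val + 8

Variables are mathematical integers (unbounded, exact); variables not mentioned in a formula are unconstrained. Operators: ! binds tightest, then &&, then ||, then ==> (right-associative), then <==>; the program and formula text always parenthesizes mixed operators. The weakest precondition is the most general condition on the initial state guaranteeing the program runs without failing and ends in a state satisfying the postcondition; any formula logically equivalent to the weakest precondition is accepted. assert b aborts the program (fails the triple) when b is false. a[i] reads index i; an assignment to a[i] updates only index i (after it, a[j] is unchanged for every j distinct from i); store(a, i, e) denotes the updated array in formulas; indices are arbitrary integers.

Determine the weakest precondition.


Working backward. After the program, the postcondition val - 8 != 0 && acc + acc + 8 == val + 8 must hold; in canonical form it is val != 8 && 2*acc == val.
Before mem[3] := 3*val: val != 8 && 2*acc == val
Before assert 2*g - 4 <= 8: 2*g <= 12 && val != 8 && 2*acc == val
Before g := 3*acc + mem[g]: 2*mem[g] + 6*acc <= 12 && val != 8 && 2*acc == val
Answer: WP = 2*mem[g] + 6*acc <= 12 && val != 8 && 2*acc == val


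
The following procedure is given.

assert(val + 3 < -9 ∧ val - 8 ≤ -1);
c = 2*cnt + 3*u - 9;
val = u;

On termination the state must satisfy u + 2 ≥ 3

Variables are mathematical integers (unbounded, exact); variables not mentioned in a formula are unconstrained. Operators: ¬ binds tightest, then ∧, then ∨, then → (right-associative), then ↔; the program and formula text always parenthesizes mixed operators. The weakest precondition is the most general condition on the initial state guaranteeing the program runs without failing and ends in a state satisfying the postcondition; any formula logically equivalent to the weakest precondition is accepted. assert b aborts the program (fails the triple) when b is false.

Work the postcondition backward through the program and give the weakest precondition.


Working backward. After the program, the postcondition u + 2 ≥ 3 must hold; in canonical form it is u ≥ 1.
Before val := u: u ≥ 1
Before c := 2*cnt + 3*u - 9: u ≥ 1
Before assert val + 3 < -9 ∧ val - 8 ≤ -1: val < -12 ∧ val ≤ 7 ∧ u ≥ 1
Answer: WP = val < -12 ∧ val ≤ 7 ∧ u ≥ 1
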